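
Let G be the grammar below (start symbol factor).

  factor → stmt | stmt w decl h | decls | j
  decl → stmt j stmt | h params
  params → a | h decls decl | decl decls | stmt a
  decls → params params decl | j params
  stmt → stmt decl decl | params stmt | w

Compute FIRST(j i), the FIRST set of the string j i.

{ j }

j is a terminal; add {j} and stop.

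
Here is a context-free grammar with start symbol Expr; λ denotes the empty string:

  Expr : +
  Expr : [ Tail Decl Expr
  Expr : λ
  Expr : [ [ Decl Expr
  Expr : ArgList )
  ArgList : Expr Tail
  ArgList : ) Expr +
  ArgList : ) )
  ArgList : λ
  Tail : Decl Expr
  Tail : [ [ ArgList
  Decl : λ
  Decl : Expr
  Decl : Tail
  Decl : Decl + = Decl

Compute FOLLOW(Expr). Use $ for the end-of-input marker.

{ $, ), +, [ }

Expr is the start symbol, so $ ∈ FOLLOW(Expr).
In Expr : [ Tail Decl Expr: Expr is at the end, add FOLLOW(Expr) = { $, ), +, [ }.
In Expr : [ [ Decl Expr: Expr is at the end, add FOLLOW(Expr) = { $, ), +, [ }.
In ArgList : Expr Tail: add FIRST(Tail)\{λ} = { ), +, [ }.
  Since Tail is nullable, also add FOLLOW(ArgList) = { $, ), +, [ }.
In ArgList : ) Expr +: add FIRST(+) = { + }.
In Tail : Decl Expr: Expr is at the end, add FOLLOW(Tail) = { $, ), +, [ }.
In Decl : Expr: Expr is at the end, add FOLLOW(Decl) = { $, ), +, [ }.
Union: FOLLOW(Expr) = { $, ), +, [ }.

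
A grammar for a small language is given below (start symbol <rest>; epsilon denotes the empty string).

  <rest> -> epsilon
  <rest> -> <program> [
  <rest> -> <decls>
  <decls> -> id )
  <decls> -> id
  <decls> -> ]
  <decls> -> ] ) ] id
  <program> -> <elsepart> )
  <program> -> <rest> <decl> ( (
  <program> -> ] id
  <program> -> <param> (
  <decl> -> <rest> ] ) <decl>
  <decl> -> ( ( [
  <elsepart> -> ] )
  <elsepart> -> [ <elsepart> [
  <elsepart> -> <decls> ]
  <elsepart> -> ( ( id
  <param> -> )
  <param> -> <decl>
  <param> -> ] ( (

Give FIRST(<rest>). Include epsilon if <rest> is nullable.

<rest> -> epsilon contributes epsilon.
From <rest> -> <program> [: add FIRST(<program>) = { (, ), [, ], id }.
From <rest> -> <decls>: add FIRST(<decls>) = { ], id }.
Union: FIRST(<rest>) = { (, ), [, ], id, epsilon }.

{ (, ), [, ], id, epsilon }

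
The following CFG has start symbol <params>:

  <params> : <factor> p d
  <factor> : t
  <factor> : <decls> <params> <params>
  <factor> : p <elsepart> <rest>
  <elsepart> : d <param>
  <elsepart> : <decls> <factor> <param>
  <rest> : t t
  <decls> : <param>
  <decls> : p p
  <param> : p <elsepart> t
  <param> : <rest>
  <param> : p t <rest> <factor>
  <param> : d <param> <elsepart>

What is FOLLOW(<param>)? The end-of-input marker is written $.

In <elsepart> : d <param>: <param> is at the end, add FOLLOW(<elsepart>) = { d, p, t }.
In <elsepart> : <decls> <factor> <param>: <param> is at the end, add FOLLOW(<elsepart>) = { d, p, t }.
In <decls> : <param>: <param> is at the end, add FOLLOW(<decls>) = { d, p, t }.
In <param> : d <param> <elsepart>: add FIRST(<elsepart>) = { d, p, t }.
Union: FOLLOW(<param>) = { d, p, t }.

{ d, p, t }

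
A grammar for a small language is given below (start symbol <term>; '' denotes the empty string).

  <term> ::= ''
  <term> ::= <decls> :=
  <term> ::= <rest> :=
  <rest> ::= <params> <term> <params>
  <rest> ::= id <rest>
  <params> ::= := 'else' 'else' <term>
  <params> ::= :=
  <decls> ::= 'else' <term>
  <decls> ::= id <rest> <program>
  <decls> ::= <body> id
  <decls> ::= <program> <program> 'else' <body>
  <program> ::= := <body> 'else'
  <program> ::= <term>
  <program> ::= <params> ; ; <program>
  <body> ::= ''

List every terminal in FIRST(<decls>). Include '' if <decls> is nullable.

<decls> ::= 'else' <term> contributes {'else'}.
<decls> ::= id <rest> <program> contributes {id}.
From <decls> ::= <body> id: <body> nullable, take FIRST(<body>) ∪ {id} = { id }.
From <decls> ::= <program> <program> 'else' <body>: <program>, <program> nullable, take FIRST(<program>) ∪ FIRST(<program>) ∪ {'else'} = { 'else', :=, id }.
Union: FIRST(<decls>) = { 'else', :=, id }.

{ 'else', :=, id }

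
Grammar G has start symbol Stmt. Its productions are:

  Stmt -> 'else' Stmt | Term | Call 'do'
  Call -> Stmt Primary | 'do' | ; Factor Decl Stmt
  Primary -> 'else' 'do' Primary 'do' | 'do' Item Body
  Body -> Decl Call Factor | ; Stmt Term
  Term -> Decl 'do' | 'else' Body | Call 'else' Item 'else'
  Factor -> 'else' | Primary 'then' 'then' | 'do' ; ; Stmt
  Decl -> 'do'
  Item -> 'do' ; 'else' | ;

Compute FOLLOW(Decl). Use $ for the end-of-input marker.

{ 'do', 'else', ; }

In Call -> ; Factor Decl Stmt: add FIRST(Stmt) = { 'do', 'else', ; }.
In Body -> Decl Call Factor: add FIRST(Call Factor) = { 'do', 'else', ; }.
In Term -> Decl 'do': add FIRST('do') = { 'do' }.
Union: FOLLOW(Decl) = { 'do', 'else', ; }.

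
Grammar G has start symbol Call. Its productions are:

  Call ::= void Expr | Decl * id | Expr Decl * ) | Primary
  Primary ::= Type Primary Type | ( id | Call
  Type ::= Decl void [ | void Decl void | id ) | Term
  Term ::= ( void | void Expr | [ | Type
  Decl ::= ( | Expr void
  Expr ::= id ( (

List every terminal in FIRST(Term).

Term ::= ( void contributes {(}.
Term ::= void Expr contributes {void}.
Term ::= [ contributes {[}.
From Term ::= Type: add FIRST(Type) = { (, [, id, void }.
Union: FIRST(Term) = { (, [, id, void }.

{ (, [, id, void }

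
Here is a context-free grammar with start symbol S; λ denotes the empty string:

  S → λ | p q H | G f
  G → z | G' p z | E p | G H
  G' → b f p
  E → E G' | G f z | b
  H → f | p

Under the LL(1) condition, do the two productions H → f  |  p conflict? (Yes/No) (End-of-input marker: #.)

FIRST(f) = { f } and FIRST(p) = { p }.
The FIRST sets are disjoint and neither alternative is nullable — no conflict.

No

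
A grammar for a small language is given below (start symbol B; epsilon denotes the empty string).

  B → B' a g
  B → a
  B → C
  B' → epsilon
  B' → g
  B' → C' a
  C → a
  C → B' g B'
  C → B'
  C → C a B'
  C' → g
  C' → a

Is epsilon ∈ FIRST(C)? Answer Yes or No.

Yes

C → B' and each of B' is nullable, so C ⇒* epsilon.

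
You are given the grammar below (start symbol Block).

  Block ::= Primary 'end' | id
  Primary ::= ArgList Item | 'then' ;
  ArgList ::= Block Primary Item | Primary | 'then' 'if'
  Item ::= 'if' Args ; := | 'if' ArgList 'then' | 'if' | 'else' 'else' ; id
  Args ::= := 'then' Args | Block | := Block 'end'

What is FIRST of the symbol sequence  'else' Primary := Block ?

{ 'else' }

'else' is a terminal; add {'else'} and stop.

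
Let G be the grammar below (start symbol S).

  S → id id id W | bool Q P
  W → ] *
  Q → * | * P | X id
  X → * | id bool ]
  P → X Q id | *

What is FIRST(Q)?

Q → * contributes {*}.
Q → * P contributes {*}.
From Q → X id: add FIRST(X) = { *, id }.
Union: FIRST(Q) = { *, id }.

{ *, id }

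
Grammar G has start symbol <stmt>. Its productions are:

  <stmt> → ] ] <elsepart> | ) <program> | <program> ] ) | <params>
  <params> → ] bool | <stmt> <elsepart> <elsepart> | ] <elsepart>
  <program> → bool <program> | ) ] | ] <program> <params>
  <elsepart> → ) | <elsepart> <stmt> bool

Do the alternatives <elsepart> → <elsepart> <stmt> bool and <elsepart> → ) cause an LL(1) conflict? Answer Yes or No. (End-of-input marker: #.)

FIRST(<elsepart> <stmt> bool) = { ) } and FIRST()) = { ) }.
Both contain ), so the two alternatives are not disjoint — LL(1) conflict.

Yes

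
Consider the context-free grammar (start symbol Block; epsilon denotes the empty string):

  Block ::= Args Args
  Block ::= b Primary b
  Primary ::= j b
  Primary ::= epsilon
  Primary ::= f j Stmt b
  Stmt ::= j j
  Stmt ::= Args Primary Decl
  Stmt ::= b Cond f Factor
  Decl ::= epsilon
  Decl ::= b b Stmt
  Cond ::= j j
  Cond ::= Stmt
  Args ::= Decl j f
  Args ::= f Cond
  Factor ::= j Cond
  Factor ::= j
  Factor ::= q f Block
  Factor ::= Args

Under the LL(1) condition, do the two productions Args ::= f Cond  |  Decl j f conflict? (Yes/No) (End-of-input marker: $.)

FIRST(f Cond) = { f } and FIRST(Decl j f) = { b, j }.
The FIRST sets are disjoint and neither alternative is nullable — no conflict.

No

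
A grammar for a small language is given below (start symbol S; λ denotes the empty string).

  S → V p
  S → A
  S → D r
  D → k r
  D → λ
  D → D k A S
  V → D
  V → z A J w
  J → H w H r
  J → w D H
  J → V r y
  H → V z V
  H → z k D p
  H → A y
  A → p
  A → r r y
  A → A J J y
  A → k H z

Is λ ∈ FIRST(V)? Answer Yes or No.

V → D and each of D is nullable, so V ⇒* λ.

Yes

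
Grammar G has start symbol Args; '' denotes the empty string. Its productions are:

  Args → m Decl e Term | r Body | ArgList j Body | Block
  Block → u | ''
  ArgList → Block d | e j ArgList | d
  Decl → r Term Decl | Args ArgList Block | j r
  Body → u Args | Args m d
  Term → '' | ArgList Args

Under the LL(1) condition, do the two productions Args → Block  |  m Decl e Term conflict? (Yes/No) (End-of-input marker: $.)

Yes

FIRST(Block) = { u, '' } and FIRST(m Decl e Term) = { m }.
The first alternative is nullable and FOLLOW(Args) = { $, d, e, j, m, r, u } shares m with FIRST of the second — conflict.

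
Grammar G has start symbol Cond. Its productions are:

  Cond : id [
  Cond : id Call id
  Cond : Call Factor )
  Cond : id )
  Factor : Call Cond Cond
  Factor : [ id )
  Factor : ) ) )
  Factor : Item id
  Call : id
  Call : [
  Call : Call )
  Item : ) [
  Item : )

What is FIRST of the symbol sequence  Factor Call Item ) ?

Add FIRST(Factor) = { ), [, id }; Factor is not nullable, stop.

{ ), [, id }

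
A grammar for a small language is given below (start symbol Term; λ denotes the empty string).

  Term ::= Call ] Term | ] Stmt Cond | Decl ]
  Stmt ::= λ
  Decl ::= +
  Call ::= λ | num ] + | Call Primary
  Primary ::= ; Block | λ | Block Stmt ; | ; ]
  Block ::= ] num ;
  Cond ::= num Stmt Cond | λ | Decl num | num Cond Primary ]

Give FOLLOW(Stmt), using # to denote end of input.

{ #, +, ;, ], num }

In Term ::= ] Stmt Cond: add FIRST(Cond)\{λ} = { +, num }.
  Since Cond is nullable, also add FOLLOW(Term) = { # }.
In Primary ::= Block Stmt ;: add FIRST(;) = { ; }.
In Cond ::= num Stmt Cond: add FIRST(Cond)\{λ} = { +, num }.
  Since Cond is nullable, also add FOLLOW(Cond) = { #, ;, ] }.
Union: FOLLOW(Stmt) = { #, +, ;, ], num }.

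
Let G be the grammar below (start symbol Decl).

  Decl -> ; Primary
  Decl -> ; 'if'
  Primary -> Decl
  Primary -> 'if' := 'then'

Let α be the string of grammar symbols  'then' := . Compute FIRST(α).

'then' is a terminal; add {'then'} and stop.

{ 'then' }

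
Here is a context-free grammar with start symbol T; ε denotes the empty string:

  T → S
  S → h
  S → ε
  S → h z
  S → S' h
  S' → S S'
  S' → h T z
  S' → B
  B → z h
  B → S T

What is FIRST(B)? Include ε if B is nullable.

{ h, z, ε }

B → z h contributes {z}.
From B → S T: S, T nullable, take FIRST(S) ∪ FIRST(T) = { h, z }; also ε since the whole RHS is nullable.
Union: FIRST(B) = { h, z, ε }.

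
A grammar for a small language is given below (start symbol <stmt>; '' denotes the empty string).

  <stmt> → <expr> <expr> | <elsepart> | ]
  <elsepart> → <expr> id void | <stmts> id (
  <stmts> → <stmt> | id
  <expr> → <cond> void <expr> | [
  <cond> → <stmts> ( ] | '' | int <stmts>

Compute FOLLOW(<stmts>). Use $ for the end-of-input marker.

{ (, id, void }

In <elsepart> → <stmts> id (: add FIRST(id () = { id }.
In <cond> → <stmts> ( ]: add FIRST(( ]) = { ( }.
In <cond> → int <stmts>: <stmts> is at the end, add FOLLOW(<cond>) = { void }.
Union: FOLLOW(<stmts>) = { (, id, void }.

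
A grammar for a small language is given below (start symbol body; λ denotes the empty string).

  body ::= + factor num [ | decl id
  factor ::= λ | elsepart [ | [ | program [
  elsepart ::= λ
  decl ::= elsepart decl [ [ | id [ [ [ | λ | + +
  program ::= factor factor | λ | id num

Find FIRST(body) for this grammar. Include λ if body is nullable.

body ::= + factor num [ contributes {+}.
From body ::= decl id: decl nullable, take FIRST(decl) ∪ {id} = { +, [, id }.
Union: FIRST(body) = { +, [, id }.

{ +, [, id }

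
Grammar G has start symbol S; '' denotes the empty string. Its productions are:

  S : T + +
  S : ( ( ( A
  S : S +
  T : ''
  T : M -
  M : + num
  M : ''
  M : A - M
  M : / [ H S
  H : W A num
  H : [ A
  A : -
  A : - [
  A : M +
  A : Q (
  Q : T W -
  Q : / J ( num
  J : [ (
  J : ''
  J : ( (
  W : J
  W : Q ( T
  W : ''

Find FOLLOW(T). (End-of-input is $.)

{ (, +, -, /, [ }

In S : T + +: add FIRST(+ +) = { + }.
In Q : T W -: add FIRST(W -) = { (, +, -, /, [ }.
In W : Q ( T: T is at the end, add FOLLOW(W) = { (, +, -, /, [ }.
Union: FOLLOW(T) = { (, +, -, /, [ }.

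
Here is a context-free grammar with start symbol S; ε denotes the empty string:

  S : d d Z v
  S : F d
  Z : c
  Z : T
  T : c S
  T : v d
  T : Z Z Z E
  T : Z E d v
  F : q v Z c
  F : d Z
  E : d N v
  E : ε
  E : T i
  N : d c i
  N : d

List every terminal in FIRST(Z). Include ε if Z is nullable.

{ c, v }

Z : c contributes {c}.
From Z : T: add FIRST(T) = { c, v }.
Union: FIRST(Z) = { c, v }.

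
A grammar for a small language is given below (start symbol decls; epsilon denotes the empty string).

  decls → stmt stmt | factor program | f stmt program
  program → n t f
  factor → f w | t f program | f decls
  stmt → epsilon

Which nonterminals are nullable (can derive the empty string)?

Directly nullable (have an epsilon-production): stmt.
decls → stmt stmt with every symbol nullable, so decls is nullable.
No other nonterminal has a production whose RHS symbols are all nullable.

{ decls, stmt }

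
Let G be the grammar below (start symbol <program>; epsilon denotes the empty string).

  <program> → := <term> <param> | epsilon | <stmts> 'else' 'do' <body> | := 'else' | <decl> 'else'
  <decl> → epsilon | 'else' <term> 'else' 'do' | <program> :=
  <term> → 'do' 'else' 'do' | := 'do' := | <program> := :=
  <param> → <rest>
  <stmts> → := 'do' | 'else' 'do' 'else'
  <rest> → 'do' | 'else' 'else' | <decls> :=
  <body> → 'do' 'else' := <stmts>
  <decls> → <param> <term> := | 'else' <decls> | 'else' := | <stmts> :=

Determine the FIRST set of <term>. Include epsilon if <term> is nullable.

{ 'do', 'else', := }

<term> → 'do' 'else' 'do' contributes {'do'}.
<term> → := 'do' := contributes {:=}.
From <term> → <program> := :=: <program> nullable, take FIRST(<program>) ∪ {:=} = { 'else', := }.
Union: FIRST(<term>) = { 'do', 'else', := }.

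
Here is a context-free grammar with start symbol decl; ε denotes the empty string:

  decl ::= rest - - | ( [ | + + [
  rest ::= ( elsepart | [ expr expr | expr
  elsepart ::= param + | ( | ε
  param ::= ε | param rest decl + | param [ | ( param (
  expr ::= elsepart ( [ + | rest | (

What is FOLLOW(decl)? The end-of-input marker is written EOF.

decl is the start symbol, so EOF ∈ FOLLOW(decl).
In param ::= param rest decl +: add FIRST(+) = { + }.
Union: FOLLOW(decl) = { EOF, + }.

{ EOF, + }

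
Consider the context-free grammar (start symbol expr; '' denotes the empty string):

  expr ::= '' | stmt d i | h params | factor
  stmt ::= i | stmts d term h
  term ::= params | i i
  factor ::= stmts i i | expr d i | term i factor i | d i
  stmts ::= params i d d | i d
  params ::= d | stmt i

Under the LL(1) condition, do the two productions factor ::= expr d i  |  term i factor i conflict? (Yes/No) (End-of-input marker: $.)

Yes

FIRST(expr d i) = { d, h, i } and FIRST(term i factor i) = { d, i }.
Both contain d, so the two alternatives are not disjoint — LL(1) conflict.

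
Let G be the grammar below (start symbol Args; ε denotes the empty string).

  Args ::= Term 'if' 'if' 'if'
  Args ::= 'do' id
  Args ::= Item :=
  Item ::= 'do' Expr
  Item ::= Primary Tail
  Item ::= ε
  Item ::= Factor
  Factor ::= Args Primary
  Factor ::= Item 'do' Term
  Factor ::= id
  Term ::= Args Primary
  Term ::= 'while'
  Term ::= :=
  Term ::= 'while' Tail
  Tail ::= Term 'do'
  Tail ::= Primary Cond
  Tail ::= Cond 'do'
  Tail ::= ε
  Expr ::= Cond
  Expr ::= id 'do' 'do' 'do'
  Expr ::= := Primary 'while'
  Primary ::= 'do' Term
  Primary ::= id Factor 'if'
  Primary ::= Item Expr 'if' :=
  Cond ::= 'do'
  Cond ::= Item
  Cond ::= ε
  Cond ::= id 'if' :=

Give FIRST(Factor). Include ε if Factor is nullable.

From Factor ::= Args Primary: add FIRST(Args) = { 'do', 'if', 'while', :=, id }.
From Factor ::= Item 'do' Term: Item nullable, take FIRST(Item) ∪ {'do'} = { 'do', 'if', 'while', :=, id }.
Factor ::= id contributes {id}.
Union: FIRST(Factor) = { 'do', 'if', 'while', :=, id }.

{ 'do', 'if', 'while', :=, id }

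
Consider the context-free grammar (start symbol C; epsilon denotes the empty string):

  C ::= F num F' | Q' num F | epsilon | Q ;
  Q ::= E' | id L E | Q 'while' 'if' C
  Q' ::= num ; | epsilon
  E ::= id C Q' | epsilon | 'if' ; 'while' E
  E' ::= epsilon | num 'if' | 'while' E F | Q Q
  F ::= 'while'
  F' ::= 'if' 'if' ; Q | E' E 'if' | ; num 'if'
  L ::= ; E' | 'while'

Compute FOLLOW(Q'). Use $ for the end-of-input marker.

In C ::= Q' num F: add FIRST(num F) = { num }.
In E ::= id C Q': Q' is at the end, add FOLLOW(E) = { $, 'if', 'while', ;, id, num }.
Union: FOLLOW(Q') = { $, 'if', 'while', ;, id, num }.

{ $, 'if', 'while', ;, id, num }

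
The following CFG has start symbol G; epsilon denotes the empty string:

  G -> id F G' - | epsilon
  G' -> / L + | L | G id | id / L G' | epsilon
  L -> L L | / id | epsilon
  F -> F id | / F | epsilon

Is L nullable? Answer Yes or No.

Yes

L has an epsilon-production, so L ⇒ epsilon.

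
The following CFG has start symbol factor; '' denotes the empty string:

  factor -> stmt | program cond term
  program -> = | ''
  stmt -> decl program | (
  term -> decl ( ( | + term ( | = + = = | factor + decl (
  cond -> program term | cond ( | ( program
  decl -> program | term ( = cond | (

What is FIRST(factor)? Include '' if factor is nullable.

{ (, +, =, '' }

From factor -> stmt: add FIRST(stmt) = { (, +, =, '' } (including '' since stmt is nullable).
From factor -> program cond term: program nullable, take FIRST(program) ∪ FIRST(cond) = { (, +, = }.
Union: FIRST(factor) = { (, +, =, '' }.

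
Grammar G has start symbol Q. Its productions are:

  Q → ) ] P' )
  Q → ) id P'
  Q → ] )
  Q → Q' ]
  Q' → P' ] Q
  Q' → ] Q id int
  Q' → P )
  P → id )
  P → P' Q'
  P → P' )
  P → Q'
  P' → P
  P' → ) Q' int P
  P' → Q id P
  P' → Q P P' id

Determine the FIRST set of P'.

From P' → P: add FIRST(P) = { ), ], id }.
P' → ) Q' int P contributes {)}.
From P' → Q id P: add FIRST(Q) = { ), ], id }.
From P' → Q P P' id: add FIRST(Q) = { ), ], id }.
Union: FIRST(P') = { ), ], id }.

{ ), ], id }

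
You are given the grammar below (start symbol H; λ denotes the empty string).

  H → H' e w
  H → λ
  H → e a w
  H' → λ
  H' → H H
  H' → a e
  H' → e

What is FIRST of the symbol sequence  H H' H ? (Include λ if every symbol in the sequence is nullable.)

Add FIRST(H)\{λ} = { a, e }; H is nullable, continue.
Add FIRST(H')\{λ} = { a, e }; H' is nullable, continue.
Add FIRST(H)\{λ} = { a, e }; H is nullable, continue.
Every symbol is nullable, so include λ.

{ a, e, λ }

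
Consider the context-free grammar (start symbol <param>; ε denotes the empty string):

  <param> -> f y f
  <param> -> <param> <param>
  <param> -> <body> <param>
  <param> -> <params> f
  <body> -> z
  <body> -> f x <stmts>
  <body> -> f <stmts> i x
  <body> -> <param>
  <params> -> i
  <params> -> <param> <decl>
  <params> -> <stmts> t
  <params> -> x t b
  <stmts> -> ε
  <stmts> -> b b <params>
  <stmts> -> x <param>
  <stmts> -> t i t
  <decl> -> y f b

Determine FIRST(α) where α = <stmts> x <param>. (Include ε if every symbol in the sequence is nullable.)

Add FIRST(<stmts>)\{ε} = { b, t, x }; <stmts> is nullable, continue.
x is a terminal; add {x} and stop.

{ b, t, x }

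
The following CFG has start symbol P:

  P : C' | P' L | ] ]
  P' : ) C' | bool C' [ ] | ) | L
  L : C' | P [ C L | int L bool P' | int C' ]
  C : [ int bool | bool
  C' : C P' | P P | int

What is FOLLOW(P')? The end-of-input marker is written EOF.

{ EOF, ), [, ], bool, int }

In P : P' L: add FIRST(L) = { ), [, ], bool, int }.
In L : int L bool P': P' is at the end, add FOLLOW(L) = { EOF, ), [, ], bool, int }.
In C' : C P': P' is at the end, add FOLLOW(C') = { EOF, ), [, ], bool, int }.
Union: FOLLOW(P') = { EOF, ), [, ], bool, int }.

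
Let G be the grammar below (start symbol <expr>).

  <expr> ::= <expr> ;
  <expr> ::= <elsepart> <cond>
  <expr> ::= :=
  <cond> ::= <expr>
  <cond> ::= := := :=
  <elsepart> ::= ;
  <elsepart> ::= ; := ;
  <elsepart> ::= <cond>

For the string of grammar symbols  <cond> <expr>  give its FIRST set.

{ :=, ; }

Add FIRST(<cond>) = { :=, ; }; <cond> is not nullable, stop.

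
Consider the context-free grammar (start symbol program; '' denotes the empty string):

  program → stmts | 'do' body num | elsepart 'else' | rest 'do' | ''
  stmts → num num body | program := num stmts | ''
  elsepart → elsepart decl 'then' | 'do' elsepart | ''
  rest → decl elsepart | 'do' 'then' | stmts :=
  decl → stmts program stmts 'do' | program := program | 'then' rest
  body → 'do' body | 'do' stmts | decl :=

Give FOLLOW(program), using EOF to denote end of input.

program is the start symbol, so EOF ∈ FOLLOW(program).
In stmts → program := num stmts: add FIRST(:= num stmts) = { := }.
In decl → stmts program stmts 'do': add FIRST(stmts 'do') = { 'do', 'else', 'then', :=, num }.
In decl → program := program: add FIRST(:= program) = { := }.
In decl → program := program: program is at the end, add FOLLOW(decl) = { 'do', 'else', 'then', :=, num }.
Union: FOLLOW(program) = { EOF, 'do', 'else', 'then', :=, num }.

{ EOF, 'do', 'else', 'then', :=, num }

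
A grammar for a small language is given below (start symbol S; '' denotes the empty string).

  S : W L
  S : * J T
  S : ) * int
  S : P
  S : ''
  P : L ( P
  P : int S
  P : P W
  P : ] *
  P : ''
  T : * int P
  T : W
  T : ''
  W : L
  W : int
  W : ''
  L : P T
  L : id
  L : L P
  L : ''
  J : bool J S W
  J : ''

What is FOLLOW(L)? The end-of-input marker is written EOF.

In S : W L: L is at the end, add FOLLOW(S) = { EOF, (, ), *, ], id, int }.
In P : L ( P: add FIRST(( P) = { ( }.
In W : L: L is at the end, add FOLLOW(W) = { EOF, (, ), *, ], id, int }.
In L : L P: add FIRST(P)\{''} = { (, *, ], id, int }.
  Since P is nullable, also add FOLLOW(L) = { EOF, (, ), *, ], id, int }.
Union: FOLLOW(L) = { EOF, (, ), *, ], id, int }.

{ EOF, (, ), *, ], id, int }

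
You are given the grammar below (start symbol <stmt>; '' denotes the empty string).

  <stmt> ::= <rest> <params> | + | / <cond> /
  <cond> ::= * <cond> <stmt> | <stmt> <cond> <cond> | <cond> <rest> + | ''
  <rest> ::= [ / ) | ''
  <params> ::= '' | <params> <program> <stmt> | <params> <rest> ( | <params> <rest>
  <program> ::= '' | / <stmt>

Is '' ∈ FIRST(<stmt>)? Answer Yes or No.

Yes

<stmt> ::= <rest> <params> and each of <rest>, <params> is nullable, so <stmt> ⇒* ''.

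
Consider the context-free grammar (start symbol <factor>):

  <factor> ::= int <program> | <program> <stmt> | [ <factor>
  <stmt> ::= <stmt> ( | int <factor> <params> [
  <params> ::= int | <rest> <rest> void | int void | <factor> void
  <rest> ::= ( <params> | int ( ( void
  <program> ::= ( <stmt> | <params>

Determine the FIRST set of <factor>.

{ (, [, int }

<factor> ::= int <program> contributes {int}.
From <factor> ::= <program> <stmt>: add FIRST(<program>) = { (, [, int }.
<factor> ::= [ <factor> contributes {[}.
Union: FIRST(<factor>) = { (, [, int }.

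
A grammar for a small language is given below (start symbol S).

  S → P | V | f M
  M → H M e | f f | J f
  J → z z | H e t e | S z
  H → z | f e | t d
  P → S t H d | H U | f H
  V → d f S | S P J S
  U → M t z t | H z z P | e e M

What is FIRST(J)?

{ d, f, t, z }

J → z z contributes {z}.
From J → H e t e: add FIRST(H) = { f, t, z }.
From J → S z: add FIRST(S) = { d, f, t, z }.
Union: FIRST(J) = { d, f, t, z }.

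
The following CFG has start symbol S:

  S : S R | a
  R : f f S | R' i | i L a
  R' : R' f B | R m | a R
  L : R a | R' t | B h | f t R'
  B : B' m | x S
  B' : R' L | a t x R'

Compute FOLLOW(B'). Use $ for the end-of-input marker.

In B : B' m: add FIRST(m) = { m }.
Union: FOLLOW(B') = { m }.

{ m }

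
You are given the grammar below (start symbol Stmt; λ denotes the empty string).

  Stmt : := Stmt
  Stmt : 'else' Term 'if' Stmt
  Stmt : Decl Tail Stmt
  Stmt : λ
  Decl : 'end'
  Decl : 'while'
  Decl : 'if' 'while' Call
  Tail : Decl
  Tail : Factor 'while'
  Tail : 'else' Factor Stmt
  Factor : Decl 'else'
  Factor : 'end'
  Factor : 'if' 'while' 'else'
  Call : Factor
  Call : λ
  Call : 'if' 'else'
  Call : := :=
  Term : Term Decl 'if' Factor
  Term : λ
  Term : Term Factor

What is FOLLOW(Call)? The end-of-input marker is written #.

{ #, 'else', 'end', 'if', 'while', := }

In Decl : 'if' 'while' Call: Call is at the end, add FOLLOW(Decl) = { #, 'else', 'end', 'if', 'while', := }.
Union: FOLLOW(Call) = { #, 'else', 'end', 'if', 'while', := }.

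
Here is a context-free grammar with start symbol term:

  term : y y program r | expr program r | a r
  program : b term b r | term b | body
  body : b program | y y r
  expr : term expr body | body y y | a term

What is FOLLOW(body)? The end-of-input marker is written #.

In program : body: body is at the end, add FOLLOW(program) = { a, b, r, y }.
In expr : term expr body: body is at the end, add FOLLOW(expr) = { a, b, y }.
In expr : body y y: add FIRST(y y) = { y }.
Union: FOLLOW(body) = { a, b, r, y }.

{ a, b, r, y }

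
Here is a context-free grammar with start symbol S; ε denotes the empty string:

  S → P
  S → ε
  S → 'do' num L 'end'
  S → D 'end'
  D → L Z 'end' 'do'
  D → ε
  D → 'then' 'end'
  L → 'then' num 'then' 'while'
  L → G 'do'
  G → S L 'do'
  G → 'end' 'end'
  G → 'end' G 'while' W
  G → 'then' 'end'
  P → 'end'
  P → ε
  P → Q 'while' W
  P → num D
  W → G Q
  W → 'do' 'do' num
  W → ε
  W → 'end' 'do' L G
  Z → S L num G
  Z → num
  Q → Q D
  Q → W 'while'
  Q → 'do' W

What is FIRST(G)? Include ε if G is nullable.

{ 'do', 'end', 'then', 'while', num }

From G → S L 'do': S nullable, take FIRST(S) ∪ FIRST(L) = { 'do', 'end', 'then', 'while', num }.
G → 'end' 'end' contributes {'end'}.
G → 'end' G 'while' W contributes {'end'}.
G → 'then' 'end' contributes {'then'}.
Union: FIRST(G) = { 'do', 'end', 'then', 'while', num }.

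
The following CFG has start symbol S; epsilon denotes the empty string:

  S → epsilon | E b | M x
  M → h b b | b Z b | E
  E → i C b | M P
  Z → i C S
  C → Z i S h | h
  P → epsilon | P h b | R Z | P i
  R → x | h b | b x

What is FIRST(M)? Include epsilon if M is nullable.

{ b, h, i }

M → h b b contributes {h}.
M → b Z b contributes {b}.
From M → E: add FIRST(E) = { b, h, i }.
Union: FIRST(M) = { b, h, i }.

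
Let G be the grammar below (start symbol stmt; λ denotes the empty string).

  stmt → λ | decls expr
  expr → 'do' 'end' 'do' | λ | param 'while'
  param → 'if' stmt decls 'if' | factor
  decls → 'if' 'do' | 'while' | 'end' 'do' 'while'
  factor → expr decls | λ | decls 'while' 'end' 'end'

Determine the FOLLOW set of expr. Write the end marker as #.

{ #, 'end', 'if', 'while' }

In stmt → decls expr: expr is at the end, add FOLLOW(stmt) = { #, 'end', 'if', 'while' }.
In factor → expr decls: add FIRST(decls) = { 'end', 'if', 'while' }.
Union: FOLLOW(expr) = { #, 'end', 'if', 'while' }.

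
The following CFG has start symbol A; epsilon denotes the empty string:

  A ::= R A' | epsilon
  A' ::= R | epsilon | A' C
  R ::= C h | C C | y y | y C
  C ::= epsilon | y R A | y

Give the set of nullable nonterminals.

Directly nullable (have an epsilon-production): A, A', C.
R ::= C C with every symbol nullable, so R is nullable.

{ A, A', C, R }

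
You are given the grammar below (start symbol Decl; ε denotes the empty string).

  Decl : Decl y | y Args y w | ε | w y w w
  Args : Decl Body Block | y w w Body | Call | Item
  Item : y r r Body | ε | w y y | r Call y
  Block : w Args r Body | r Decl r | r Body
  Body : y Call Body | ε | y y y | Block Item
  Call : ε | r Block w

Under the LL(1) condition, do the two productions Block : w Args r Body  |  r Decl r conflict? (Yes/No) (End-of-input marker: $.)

FIRST(w Args r Body) = { w } and FIRST(r Decl r) = { r }.
The FIRST sets are disjoint and neither alternative is nullable — no conflict.

No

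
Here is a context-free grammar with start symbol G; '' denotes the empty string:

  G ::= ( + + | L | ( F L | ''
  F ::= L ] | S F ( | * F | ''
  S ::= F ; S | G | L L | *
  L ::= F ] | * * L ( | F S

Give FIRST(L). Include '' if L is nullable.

{ (, *, ;, ], '' }

From L ::= F ]: F nullable, take FIRST(F) ∪ {]} = { (, *, ;, ] }.
L ::= * * L ( contributes {*}.
From L ::= F S: F, S nullable, take FIRST(F) ∪ FIRST(S) = { (, *, ;, ] }; also '' since the whole RHS is nullable.
Union: FIRST(L) = { (, *, ;, ], '' }.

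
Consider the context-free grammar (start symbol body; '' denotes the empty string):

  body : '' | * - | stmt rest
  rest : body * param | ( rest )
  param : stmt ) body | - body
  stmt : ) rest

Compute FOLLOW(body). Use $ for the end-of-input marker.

body is the start symbol, so $ ∈ FOLLOW(body).
In rest : body * param: add FIRST(* param) = { * }.
In param : stmt ) body: body is at the end, add FOLLOW(param) = { $, (, ), * }.
In param : - body: body is at the end, add FOLLOW(param) = { $, (, ), * }.
Union: FOLLOW(body) = { $, (, ), * }.

{ $, (, ), * }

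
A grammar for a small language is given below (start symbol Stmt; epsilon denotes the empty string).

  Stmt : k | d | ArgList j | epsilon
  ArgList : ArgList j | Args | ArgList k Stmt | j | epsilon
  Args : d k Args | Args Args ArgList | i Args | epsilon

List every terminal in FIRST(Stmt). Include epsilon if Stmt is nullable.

Stmt : k contributes {k}.
Stmt : d contributes {d}.
From Stmt : ArgList j: ArgList nullable, take FIRST(ArgList) ∪ {j} = { d, i, j, k }.
Stmt : epsilon contributes epsilon.
Union: FIRST(Stmt) = { d, i, j, k, epsilon }.

{ d, i, j, k, epsilon }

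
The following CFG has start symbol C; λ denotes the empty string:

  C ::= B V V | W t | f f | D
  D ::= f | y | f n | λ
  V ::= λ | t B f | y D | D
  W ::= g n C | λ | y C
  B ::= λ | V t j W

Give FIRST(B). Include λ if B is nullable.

B ::= λ contributes λ.
From B ::= V t j W: V nullable, take FIRST(V) ∪ {t} = { f, t, y }.
Union: FIRST(B) = { f, t, y, λ }.

{ f, t, y, λ }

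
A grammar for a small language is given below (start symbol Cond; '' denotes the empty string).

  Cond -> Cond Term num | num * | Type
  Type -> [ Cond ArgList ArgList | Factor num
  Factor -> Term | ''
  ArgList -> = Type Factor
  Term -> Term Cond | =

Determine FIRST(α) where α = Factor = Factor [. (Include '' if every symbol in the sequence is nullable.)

Add FIRST(Factor)\{''} = { = }; Factor is nullable, continue.
= is a terminal; add {=} and stop.

{ = }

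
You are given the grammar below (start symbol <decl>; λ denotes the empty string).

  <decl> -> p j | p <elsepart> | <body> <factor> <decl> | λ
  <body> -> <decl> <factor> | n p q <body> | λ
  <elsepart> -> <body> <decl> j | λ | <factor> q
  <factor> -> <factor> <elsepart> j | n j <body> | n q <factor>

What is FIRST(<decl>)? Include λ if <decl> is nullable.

<decl> -> p j contributes {p}.
<decl> -> p <elsepart> contributes {p}.
From <decl> -> <body> <factor> <decl>: <body> nullable, take FIRST(<body>) ∪ FIRST(<factor>) = { n, p }.
<decl> -> λ contributes λ.
Union: FIRST(<decl>) = { n, p, λ }.

{ n, p, λ }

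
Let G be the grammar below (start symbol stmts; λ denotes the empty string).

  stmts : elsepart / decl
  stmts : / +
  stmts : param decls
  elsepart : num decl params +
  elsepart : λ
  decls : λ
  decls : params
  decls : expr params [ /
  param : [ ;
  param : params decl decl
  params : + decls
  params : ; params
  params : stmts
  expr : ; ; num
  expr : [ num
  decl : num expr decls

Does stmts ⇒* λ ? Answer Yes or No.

Nullable nonterminals: decls, elsepart.
No production of stmts has an RHS whose symbols are all nullable, so stmts is not nullable.

No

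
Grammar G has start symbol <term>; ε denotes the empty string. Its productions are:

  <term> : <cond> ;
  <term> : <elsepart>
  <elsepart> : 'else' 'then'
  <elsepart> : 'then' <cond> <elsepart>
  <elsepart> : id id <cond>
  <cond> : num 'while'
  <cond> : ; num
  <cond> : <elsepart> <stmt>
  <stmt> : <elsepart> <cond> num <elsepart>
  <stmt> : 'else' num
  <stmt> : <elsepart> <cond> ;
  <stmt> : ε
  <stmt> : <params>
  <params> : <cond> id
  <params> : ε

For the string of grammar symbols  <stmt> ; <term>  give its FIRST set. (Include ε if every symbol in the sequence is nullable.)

{ 'else', 'then', ;, id, num }

Add FIRST(<stmt>)\{ε} = { 'else', 'then', ;, id, num }; <stmt> is nullable, continue.
; is a terminal; add {;} and stop.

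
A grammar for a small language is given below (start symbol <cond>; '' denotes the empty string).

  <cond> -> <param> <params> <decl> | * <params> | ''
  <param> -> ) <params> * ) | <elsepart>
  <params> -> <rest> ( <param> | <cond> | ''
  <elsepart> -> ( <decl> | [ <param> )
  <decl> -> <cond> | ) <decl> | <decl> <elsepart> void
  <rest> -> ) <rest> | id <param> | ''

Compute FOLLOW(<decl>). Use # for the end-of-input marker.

{ #, (, ), *, [, id, void }

In <cond> -> <param> <params> <decl>: <decl> is at the end, add FOLLOW(<cond>) = { #, (, ), *, [, id, void }.
In <elsepart> -> ( <decl>: <decl> is at the end, add FOLLOW(<elsepart>) = { #, (, ), *, [, id, void }.
In <decl> -> ) <decl>: <decl> is at the end, add FOLLOW(<decl>) = { #, (, ), *, [, id, void }.
In <decl> -> <decl> <elsepart> void: add FIRST(<elsepart> void) = { (, [ }.
Union: FOLLOW(<decl>) = { #, (, ), *, [, id, void }.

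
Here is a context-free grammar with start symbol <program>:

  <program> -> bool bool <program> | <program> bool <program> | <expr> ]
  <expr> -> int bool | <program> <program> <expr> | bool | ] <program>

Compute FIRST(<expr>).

{ ], bool, int }

<expr> -> int bool contributes {int}.
From <expr> -> <program> <program> <expr>: add FIRST(<program>) = { ], bool, int }.
<expr> -> bool contributes {bool}.
<expr> -> ] <program> contributes {]}.
Union: FIRST(<expr>) = { ], bool, int }.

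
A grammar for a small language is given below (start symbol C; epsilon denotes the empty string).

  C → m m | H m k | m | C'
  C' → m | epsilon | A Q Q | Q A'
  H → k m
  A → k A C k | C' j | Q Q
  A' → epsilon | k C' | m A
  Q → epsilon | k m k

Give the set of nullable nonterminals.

Directly nullable (have an epsilon-production): C', A', Q.
A → Q Q with every symbol nullable, so A is nullable.
C → C' with every symbol nullable, so C is nullable.
No other nonterminal has a production whose RHS symbols are all nullable.

{ A, A', C, C', Q }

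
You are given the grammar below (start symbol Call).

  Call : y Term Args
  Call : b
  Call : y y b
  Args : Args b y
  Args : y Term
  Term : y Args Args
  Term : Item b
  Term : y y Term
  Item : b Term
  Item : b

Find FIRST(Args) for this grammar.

{ y }

From Args : Args b y: add FIRST(Args) = { y }.
Args : y Term contributes {y}.
Union: FIRST(Args) = { y }.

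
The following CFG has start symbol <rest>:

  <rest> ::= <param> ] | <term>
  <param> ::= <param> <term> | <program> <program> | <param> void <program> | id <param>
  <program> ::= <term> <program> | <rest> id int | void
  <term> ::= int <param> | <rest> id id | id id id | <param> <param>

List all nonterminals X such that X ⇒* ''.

{ } (none)

No nonterminal has an empty production or an RHS whose symbols are all nullable.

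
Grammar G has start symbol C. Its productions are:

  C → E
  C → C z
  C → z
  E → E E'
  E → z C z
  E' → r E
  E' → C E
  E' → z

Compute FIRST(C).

{ z }

From C → E: add FIRST(E) = { z }.
From C → C z: add FIRST(C) = { z }.
C → z contributes {z}.
Union: FIRST(C) = { z }.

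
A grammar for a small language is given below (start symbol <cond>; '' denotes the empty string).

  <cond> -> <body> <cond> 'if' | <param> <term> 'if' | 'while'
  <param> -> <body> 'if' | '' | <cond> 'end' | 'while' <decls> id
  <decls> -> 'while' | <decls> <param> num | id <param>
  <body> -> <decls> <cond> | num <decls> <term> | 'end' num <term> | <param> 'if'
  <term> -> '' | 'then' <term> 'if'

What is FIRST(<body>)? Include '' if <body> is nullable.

{ 'end', 'if', 'then', 'while', id, num }

From <body> -> <decls> <cond>: add FIRST(<decls>) = { 'while', id }.
<body> -> num <decls> <term> contributes {num}.
<body> -> 'end' num <term> contributes {'end'}.
From <body> -> <param> 'if': <param> nullable, take FIRST(<param>) ∪ {'if'} = { 'end', 'if', 'then', 'while', id, num }.
Union: FIRST(<body>) = { 'end', 'if', 'then', 'while', id, num }.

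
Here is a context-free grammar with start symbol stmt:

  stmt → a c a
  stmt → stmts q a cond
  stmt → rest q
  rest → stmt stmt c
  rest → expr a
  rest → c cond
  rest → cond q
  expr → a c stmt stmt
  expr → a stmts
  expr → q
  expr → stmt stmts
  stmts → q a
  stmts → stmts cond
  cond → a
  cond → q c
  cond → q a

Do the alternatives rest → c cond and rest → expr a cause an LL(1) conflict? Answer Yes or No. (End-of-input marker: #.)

Yes

FIRST(c cond) = { c } and FIRST(expr a) = { a, c, q }.
Both contain c, so the two alternatives are not disjoint — LL(1) conflict.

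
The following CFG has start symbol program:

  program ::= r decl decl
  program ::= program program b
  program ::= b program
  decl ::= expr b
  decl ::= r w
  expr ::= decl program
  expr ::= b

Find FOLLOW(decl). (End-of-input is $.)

In program ::= r decl decl: add FIRST(decl) = { b, r }.
In program ::= r decl decl: decl is at the end, add FOLLOW(program) = { $, b, r }.
In expr ::= decl program: add FIRST(program) = { b, r }.
Union: FOLLOW(decl) = { $, b, r }.

{ $, b, r }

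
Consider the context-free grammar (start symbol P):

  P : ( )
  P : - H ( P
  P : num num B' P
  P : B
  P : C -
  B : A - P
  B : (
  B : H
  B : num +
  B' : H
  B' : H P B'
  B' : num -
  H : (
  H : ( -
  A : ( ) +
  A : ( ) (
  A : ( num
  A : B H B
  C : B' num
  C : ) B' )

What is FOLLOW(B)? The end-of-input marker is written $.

{ $, (, -, num }

In P : B: B is at the end, add FOLLOW(P) = { $, (, -, num }.
In A : B H B: add FIRST(H B) = { ( }.
In A : B H B: B is at the end, add FOLLOW(A) = { - }.
Union: FOLLOW(B) = { $, (, -, num }.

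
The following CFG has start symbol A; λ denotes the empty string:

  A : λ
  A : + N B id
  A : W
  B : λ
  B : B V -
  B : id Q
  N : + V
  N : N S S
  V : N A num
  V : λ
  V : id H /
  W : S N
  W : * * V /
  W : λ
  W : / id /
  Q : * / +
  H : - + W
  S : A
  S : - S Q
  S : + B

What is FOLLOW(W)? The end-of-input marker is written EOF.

In A : W: W is at the end, add FOLLOW(A) = { EOF, *, +, -, /, id, num }.
In H : - + W: W is at the end, add FOLLOW(H) = { / }.
Union: FOLLOW(W) = { EOF, *, +, -, /, id, num }.

{ EOF, *, +, -, /, id, num }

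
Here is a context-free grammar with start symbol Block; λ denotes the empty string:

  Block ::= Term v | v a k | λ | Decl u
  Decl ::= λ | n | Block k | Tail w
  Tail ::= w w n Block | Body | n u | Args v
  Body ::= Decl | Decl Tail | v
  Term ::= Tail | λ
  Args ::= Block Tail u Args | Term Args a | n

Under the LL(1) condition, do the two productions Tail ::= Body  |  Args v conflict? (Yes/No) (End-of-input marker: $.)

FIRST(Body) = { k, n, u, v, w, λ } and FIRST(Args v) = { k, n, u, v, w }.
Both contain k, so the two alternatives are not disjoint — LL(1) conflict.

Yes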